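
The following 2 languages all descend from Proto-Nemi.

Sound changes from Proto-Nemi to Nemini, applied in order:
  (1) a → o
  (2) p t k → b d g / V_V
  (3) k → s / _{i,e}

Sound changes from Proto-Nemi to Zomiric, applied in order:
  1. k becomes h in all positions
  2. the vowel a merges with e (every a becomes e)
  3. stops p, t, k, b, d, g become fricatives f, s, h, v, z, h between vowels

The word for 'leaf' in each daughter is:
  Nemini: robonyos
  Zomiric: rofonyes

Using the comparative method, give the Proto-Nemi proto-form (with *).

*roponyas

Position 7: Nemini has o, Zomiric has e. Taking the neighbouring segments as reconstructed: Nemini o could go back to *a or *o; Zomiric e could go back to *a or *e — the one source consistent with every daughter is *a.
Position 3: Nemini has b, Zomiric has f. Taking the neighbouring segments as reconstructed: Nemini b could go back to *p or *b; Zomiric f could go back to *p or *f — the one source consistent with every daughter is *p.
The remaining positions agree across the daughters. Check the candidate against every language:
Nemini: *roponyas
  roponyas → roponyos   [vowel merger]
  roponyos → robonyos   [intervocalic voicing]
  robonyos (rule 3 does not apply)
  giving Nemini robonyos.
Zomiric: *roponyas
  roponyas (rule 1 does not apply)
  roponyas → roponyes   [vowel merger]
  roponyes → rofonyes   [intervocalic lenition]
  giving Zomiric rofonyes.
*roponyas is the unique common source.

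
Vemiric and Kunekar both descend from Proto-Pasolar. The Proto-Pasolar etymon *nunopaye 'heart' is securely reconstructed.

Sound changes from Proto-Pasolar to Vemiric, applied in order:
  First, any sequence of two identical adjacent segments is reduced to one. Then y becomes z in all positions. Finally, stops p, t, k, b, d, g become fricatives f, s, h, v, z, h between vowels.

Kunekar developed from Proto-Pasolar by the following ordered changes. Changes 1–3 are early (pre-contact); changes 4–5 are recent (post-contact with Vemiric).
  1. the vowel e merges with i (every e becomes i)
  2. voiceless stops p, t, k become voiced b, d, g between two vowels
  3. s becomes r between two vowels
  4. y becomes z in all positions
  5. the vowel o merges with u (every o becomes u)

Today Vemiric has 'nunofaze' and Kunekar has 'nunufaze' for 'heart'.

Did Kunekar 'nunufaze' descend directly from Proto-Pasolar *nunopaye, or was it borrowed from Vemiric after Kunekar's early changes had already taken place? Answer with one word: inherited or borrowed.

borrowed

If inherited, *nunopaye would pass through all of Kunekar's changes:
Kunekar: start from *nunopaye.
  rule 1 (vowel merger): nunopaye → nunopayi
  rule 2 (intervocalic voicing): nunopayi → nunobayi
  rule 3: no change — nunobayi
  rule 4 (unconditioned shift): nunobayi → nunobazi
  rule 5 (vowel merger): nunobazi → nunubazi
  ⇒ Kunekar nunubazi
If borrowed from Vemiric 'nunofaze' after the early changes, it would undergo only the recent ones:
  rule 4 (unconditioned shift): no change (nunofaze)
  rule 5 (vowel merger): nunofaze → nunufaze
  ⇒ as a loan: nunufaze
Kunekar 'nunufaze' matches the loan outcome 'nunufaze', not the inherited 'nunubazi' — it skipped the early Kunekar changes, so it was borrowed from Vemiric.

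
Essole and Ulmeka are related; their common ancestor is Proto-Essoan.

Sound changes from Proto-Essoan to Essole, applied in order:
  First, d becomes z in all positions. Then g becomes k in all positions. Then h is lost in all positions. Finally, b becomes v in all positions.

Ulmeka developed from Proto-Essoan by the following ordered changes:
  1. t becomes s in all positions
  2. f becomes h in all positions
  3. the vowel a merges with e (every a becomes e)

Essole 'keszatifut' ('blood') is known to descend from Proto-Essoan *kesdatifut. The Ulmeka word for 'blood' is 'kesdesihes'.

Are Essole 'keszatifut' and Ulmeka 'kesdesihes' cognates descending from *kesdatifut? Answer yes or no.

no

Derive the expected Ulmeka reflex of *kesdatifut:
Ulmeka: *kesdatifut > kesdasifus > kesdasihus > kesdesihus  (by unconditioned shift, unconditioned shift, vowel merger)
The regular Ulmeka reflex would be 'kesdesihus', but the attested form is 'kesdesihes'. The correspondence is irregular, so they are not cognates (the Ulmeka form has a different source).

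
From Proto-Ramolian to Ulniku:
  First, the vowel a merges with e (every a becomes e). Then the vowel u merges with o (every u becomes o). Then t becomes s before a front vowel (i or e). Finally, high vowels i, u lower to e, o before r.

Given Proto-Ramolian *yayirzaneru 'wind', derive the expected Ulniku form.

Ulniku: *yayirzaneru > yeyirzeneru > yeyirzenero > yeyerzenero  (by vowel merger, vowel merger, pre-rhotic lowering)

yeyerzenero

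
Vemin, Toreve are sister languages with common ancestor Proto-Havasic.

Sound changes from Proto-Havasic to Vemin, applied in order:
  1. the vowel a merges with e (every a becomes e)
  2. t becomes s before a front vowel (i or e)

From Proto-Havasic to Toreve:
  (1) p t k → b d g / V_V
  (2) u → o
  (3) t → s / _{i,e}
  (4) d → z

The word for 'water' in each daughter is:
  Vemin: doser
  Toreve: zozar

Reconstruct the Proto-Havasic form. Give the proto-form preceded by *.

Position 1: Vemin has d, Toreve has z. Vemin preserves d here (none of its changes turn any other segment into d), so the proto-segment is *d.
Position 4: Vemin has e, Toreve has a. Toreve preserves a here (none of its changes turn any other segment into a), so the proto-segment is *a.
Position 3: Vemin has s, Toreve has z. Taking the neighbouring segments as reconstructed: Vemin s could go back to *t or *s; Toreve z could go back to *t or *d or *z — the one source consistent with every daughter is *t.
The remaining positions agree across the daughters. Check the candidate against every language:
Vemin: *dotar > doter > doser  (by vowel merger, palatalisation)
Toreve: *dotar
  dotar → dodar   [intervocalic voicing]
  dodar (rule 2 does not apply)
  dodar (rule 3 does not apply)
  dodar → zozar   [unconditioned shift]
  giving Toreve zozar.
*dotar is the unique common source.

*dotar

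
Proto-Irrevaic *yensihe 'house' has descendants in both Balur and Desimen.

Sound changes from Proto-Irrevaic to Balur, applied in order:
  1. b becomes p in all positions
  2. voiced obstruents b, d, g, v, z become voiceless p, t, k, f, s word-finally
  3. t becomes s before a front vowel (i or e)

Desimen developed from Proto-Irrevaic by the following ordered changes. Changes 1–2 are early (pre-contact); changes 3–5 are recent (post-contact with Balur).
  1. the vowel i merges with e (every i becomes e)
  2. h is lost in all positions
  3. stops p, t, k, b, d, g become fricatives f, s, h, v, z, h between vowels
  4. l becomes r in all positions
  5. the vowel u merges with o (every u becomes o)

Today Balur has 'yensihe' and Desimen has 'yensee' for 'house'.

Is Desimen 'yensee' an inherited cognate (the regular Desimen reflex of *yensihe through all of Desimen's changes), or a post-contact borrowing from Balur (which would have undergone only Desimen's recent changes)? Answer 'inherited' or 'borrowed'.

inherited

If inherited, *yensihe would pass through all of Desimen's changes:
Desimen: *yensihe
  yensihe → yensehe   [vowel merger]
  yensehe → yensee   [h-loss]
  yensee (rule 3 does not apply)
  yensee (rule 4 does not apply)
  yensee (rule 5 does not apply)
  giving Desimen yensee.
If borrowed from Balur 'yensihe' after the early changes, it would undergo only the recent ones:
  rule 3 (intervocalic lenition): no change (yensihe)
  rule 4 (unconditioned shift): no change (yensihe)
  rule 5 (vowel merger): no change (yensihe)
  ⇒ as a loan: yensihe
Desimen 'yensee' matches the inherited outcome exactly, so it is an inherited cognate, not a loan.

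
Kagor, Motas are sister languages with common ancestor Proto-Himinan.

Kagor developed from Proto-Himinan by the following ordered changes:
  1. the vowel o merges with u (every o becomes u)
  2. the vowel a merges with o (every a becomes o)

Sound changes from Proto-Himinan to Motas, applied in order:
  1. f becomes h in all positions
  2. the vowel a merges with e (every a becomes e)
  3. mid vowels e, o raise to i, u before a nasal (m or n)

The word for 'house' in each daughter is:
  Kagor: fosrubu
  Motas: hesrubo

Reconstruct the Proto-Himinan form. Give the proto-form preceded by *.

Position 7: Kagor has u, Motas has o. Motas preserves o here (none of its changes turn any other segment into o), so the proto-segment is *o.
Position 1: Kagor has f, Motas has h. Kagor preserves f here (none of its changes turn any other segment into f), so the proto-segment is *f.
Position 2: Kagor has o, Motas has e. In Kagor, o can only continue *a, so the proto-segment is *a.
Continuing position by position gives *fasrubo; check it forward:
Kagor: *fasrubo > fasrubu > fosrubu  (by vowel merger, vowel merger)
Motas: start from *fasrubo.
  rule 1 (unconditioned shift): fasrubo → hasrubo
  rule 2 (vowel merger): hasrubo → hesrubo
  rule 3: no change — hesrubo
  ⇒ Motas hesrubo
No other proto-form is consistent with every reflex, so the reconstruction is *fasrubo.

*fasrubo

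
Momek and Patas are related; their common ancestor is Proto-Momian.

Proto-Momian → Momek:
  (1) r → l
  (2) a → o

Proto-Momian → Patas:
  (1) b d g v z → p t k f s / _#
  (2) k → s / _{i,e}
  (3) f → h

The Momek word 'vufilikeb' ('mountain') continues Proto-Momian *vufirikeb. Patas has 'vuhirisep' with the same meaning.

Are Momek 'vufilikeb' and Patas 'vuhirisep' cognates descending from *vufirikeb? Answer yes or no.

Derive the expected Patas reflex of *vufirikeb:
Patas: *vufirikeb > vufirikep > vufirisep > vuhirisep  (by final devoicing, palatalisation, unconditioned shift)
Patas 'vuhirisep' matches the regular reflex exactly, so the pair is cognate.

yes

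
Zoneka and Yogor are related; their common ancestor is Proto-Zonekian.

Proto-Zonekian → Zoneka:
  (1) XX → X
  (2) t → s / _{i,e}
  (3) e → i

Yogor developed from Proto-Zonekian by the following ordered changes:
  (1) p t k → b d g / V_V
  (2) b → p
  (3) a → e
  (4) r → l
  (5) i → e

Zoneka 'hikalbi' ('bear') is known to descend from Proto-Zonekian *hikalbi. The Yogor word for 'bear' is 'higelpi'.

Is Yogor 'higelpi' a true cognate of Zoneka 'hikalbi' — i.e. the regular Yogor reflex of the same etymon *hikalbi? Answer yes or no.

no

Derive the expected Yogor reflex of *hikalbi:
Yogor: start from *hikalbi.
  rule 1 (intervocalic voicing): hikalbi → higalbi
  rule 2 (unconditioned shift): higalbi → higalpi
  rule 3 (vowel merger): higalpi → higelpi
  rule 4: no change — higelpi
  rule 5 (vowel merger): higelpi → hegelpe
  ⇒ Yogor hegelpe
The regular Yogor reflex would be 'hegelpe', but the attested form is 'higelpi'. The correspondence is irregular, so they are not cognates (the Yogor form has a different source).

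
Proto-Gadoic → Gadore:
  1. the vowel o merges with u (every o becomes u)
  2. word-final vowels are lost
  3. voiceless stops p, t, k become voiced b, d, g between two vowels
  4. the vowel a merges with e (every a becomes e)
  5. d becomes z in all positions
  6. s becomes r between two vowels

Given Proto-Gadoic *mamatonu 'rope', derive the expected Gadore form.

Gadore: start from *mamatonu.
  rule 1 (vowel merger): mamatonu → mamatunu
  rule 2 (apocope): mamatunu → mamatun
  rule 3 (intervocalic voicing): mamatun → mamadun
  rule 4 (vowel merger): mamadun → memedun
  rule 5 (unconditioned shift): memedun → memezun
  rule 6: no change — memezun
  ⇒ Gadore memezun

memezun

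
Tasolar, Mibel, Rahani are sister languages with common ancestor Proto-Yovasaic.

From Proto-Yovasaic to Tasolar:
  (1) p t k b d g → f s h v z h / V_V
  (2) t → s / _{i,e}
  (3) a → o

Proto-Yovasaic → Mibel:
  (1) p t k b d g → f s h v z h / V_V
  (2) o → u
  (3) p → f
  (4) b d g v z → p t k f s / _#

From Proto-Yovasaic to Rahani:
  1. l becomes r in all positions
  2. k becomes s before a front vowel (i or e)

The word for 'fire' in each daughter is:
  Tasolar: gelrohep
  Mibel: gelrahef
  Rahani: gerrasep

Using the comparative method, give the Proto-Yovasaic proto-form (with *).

Position 8: Tasolar has p, Mibel has f, Rahani has p. Tasolar preserves p here (none of its changes turn any other segment into p), so the proto-segment is *p.
Position 3: Tasolar has l, Mibel has l, Rahani has r. Tasolar preserves l here (none of its changes turn any other segment into l), so the proto-segment is *l.
Position 6: Tasolar has h, Mibel has h, Rahani has s. Taking the neighbouring segments as reconstructed: Tasolar h could go back to *k or *g or *h; Mibel h could go back to *k or *g or *h; Rahani s could go back to *k or *s — the one source consistent with every daughter is *k.
Verify the candidate proto-form against each daughter:
Tasolar: *gelrakep > gelrahep > gelrohep  (by intervocalic lenition, vowel merger)
Mibel: *gelrakep > gelrahep > gelrahef  (by intervocalic lenition, unconditioned shift)
Rahani: start from *gelrakep.
  rule 1 (unconditioned shift): gelrakep → gerrakep
  rule 2 (palatalisation): gerrakep → gerrasep
  ⇒ Rahani gerrasep
No other proto-form is consistent with every reflex, so the reconstruction is *gelrakep.

*gelrakep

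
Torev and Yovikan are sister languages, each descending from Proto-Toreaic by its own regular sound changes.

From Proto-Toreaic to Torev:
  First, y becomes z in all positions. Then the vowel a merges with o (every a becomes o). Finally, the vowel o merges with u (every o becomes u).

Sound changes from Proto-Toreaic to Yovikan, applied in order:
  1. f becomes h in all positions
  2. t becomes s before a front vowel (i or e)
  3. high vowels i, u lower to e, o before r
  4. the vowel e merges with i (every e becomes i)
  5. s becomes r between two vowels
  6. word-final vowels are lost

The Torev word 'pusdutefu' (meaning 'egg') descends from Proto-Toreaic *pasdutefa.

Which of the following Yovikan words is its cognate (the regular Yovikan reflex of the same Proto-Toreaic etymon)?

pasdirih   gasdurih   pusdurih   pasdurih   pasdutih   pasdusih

pasdurih

Yovikan: *pasdutefa > pasduteha > pasduseha > pasdusiha > pasduriha > pasdurih  (by unconditioned shift, palatalisation, vowel merger, rhotacism, apocope)
The other candidates each miss or misapply at least one Yovikan change.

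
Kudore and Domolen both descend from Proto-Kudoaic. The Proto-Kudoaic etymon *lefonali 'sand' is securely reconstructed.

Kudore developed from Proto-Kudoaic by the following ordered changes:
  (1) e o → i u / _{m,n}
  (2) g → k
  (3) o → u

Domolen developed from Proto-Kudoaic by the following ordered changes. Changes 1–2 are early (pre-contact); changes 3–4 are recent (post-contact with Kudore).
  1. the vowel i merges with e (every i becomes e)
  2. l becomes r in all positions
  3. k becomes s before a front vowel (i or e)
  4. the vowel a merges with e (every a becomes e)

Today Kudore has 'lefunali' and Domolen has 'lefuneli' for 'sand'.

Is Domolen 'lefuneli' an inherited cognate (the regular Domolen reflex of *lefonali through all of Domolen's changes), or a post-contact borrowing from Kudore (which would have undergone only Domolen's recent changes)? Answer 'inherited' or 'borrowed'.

If inherited, *lefonali would pass through all of Domolen's changes:
Domolen: *lefonali > lefonale > refonare > refonere  (by vowel merger, unconditioned shift, vowel merger)
If borrowed from Kudore 'lefunali' after the early changes, it would undergo only the recent ones:
  rule 3 (palatalisation): no change (lefunali)
  rule 4 (vowel merger): lefunali → lefuneli
  ⇒ as a loan: lefuneli
Domolen 'lefuneli' matches the loan outcome 'lefuneli', not the inherited 'refonere' — it skipped the early Domolen changes, so it was borrowed from Kudore.

borrowed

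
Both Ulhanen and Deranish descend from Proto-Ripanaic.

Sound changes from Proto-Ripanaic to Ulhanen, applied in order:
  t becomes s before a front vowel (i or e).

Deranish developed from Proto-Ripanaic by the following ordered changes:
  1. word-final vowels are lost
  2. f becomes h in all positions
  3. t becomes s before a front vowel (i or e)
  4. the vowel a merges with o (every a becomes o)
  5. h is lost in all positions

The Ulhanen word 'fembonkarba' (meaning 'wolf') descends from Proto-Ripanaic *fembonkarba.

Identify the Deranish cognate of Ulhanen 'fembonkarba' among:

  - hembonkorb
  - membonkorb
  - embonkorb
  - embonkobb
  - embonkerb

Deranish: *fembonkarba
  fembonkarba → fembonkarb   [apocope]
  fembonkarb → hembonkarb   [unconditioned shift]
  hembonkarb (rule 3 does not apply)
  hembonkarb → hembonkorb   [vowel merger]
  hembonkorb → embonkorb   [h-loss]
  giving Deranish embonkorb.
Among the options, 'embonkorb' alone shows every Deranish change applied in order.

embonkorb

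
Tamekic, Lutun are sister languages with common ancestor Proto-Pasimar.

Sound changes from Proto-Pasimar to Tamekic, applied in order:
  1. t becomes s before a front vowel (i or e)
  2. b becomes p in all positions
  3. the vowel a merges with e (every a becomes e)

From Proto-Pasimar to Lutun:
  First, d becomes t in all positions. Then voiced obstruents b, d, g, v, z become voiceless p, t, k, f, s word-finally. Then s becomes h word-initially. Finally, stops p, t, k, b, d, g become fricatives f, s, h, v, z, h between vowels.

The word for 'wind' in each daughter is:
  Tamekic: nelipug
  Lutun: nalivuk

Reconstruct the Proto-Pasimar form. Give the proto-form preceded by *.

*nalibug

Position 5: Tamekic has p, Lutun has v. Taking the neighbouring segments as reconstructed: Tamekic p could go back to *p or *b; Lutun v could go back to *b or *v — the one source consistent with every daughter is *b.
Position 2: Tamekic has e, Lutun has a. Lutun preserves a here (none of its changes turn any other segment into a), so the proto-segment is *a.
Position 7: Tamekic has g, Lutun has k. Tamekic preserves g here (none of its changes turn any other segment into g), so the proto-segment is *g.
This points to *nalibug. Verify forward in each daughter:
Tamekic: start from *nalibug.
  rule 1: no change — nalibug
  rule 2 (unconditioned shift): nalibug → nalipug
  rule 3 (vowel merger): nalipug → nelipug
  ⇒ Tamekic nelipug
Lutun: *nalibug
  nalibug (rule 1 does not apply)
  nalibug → nalibuk   [final devoicing]
  nalibuk (rule 3 does not apply)
  nalibuk → nalivuk   [intervocalic lenition]
  giving Lutun nalivuk.
*nalibug is the unique common source.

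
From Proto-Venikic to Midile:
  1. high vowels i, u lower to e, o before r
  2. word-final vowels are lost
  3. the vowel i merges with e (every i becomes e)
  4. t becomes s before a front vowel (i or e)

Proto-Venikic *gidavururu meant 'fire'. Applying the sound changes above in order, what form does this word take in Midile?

gedavoror

Midile: *gidavururu > gidavororu > gidavoror > gedavoror  (by pre-rhotic lowering, apocope, vowel merger)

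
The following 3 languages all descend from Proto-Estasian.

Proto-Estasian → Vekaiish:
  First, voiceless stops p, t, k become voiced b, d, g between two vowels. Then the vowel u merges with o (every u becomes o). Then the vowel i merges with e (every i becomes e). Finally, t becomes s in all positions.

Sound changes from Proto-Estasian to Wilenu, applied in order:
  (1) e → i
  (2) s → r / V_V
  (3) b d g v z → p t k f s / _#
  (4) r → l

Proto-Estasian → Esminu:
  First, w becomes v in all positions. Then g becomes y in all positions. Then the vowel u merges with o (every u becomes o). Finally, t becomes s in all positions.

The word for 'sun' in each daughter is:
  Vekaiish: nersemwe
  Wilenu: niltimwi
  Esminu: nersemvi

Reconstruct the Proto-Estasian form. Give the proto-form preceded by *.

*nertemwi

Position 4: Vekaiish has s, Wilenu has t, Esminu has s. Taking the neighbouring segments as reconstructed: Vekaiish s could go back to *t or *s; Wilenu t can only go back to *t; Esminu s could go back to *t or *s — the one source consistent with every daughter is *t.
Position 7: Vekaiish has w, Wilenu has w, Esminu has v. Vekaiish preserves w here (none of its changes turn any other segment into w), so the proto-segment is *w.
Position 3: Vekaiish has r, Wilenu has l, Esminu has r. Vekaiish preserves r here (none of its changes turn any other segment into r), so the proto-segment is *r.
This points to *nertemwi. Verify forward in each daughter:
Vekaiish: start from *nertemwi.
  rule 1: no change — nertemwi
  rule 2: no change — nertemwi
  rule 3 (vowel merger): nertemwi → nertemwe
  rule 4 (unconditioned shift): nertemwe → nersemwe
  ⇒ Vekaiish nersemwe
Wilenu: *nertemwi > nirtimwi > niltimwi  (by vowel merger, unconditioned shift)
Esminu: start from *nertemwi.
  rule 1 (unconditioned shift): nertemwi → nertemvi
  rule 2: no change — nertemvi
  rule 3: no change — nertemvi
  rule 4 (unconditioned shift): nertemvi → nersemvi
  ⇒ Esminu nersemvi
No other proto-form is consistent with every reflex, so the reconstruction is *nertemwi.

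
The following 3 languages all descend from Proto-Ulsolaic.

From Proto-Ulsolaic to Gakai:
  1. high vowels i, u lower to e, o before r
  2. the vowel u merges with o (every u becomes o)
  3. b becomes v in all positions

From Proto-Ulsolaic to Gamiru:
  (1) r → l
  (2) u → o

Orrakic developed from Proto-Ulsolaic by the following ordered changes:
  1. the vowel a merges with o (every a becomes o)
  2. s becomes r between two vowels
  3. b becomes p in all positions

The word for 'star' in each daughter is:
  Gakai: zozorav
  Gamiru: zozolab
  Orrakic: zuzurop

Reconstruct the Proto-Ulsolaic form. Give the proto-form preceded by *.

*zuzurab

Position 4: Gakai has o, Gamiru has o, Orrakic has u. Orrakic preserves u here (none of its changes turn any other segment into u), so the proto-segment is *u.
Position 6: Gakai has a, Gamiru has a, Orrakic has o. Gakai preserves a here (none of its changes turn any other segment into a), so the proto-segment is *a.
Verify the candidate proto-form against each daughter:
Gakai: *zuzurab > zuzorab > zozorab > zozorav  (by pre-rhotic lowering, vowel merger, unconditioned shift)
Gamiru: *zuzurab
  zuzurab → zuzulab   [unconditioned shift]
  zuzulab → zozolab   [vowel merger]
  giving Gamiru zozolab.
Orrakic: start from *zuzurab.
  rule 1 (vowel merger): zuzurab → zuzurob
  rule 2: no change — zuzurob
  rule 3 (unconditioned shift): zuzurob → zuzurop
  ⇒ Orrakic zuzurop
No other proto-form is consistent with every reflex, so the reconstruction is *zuzurab.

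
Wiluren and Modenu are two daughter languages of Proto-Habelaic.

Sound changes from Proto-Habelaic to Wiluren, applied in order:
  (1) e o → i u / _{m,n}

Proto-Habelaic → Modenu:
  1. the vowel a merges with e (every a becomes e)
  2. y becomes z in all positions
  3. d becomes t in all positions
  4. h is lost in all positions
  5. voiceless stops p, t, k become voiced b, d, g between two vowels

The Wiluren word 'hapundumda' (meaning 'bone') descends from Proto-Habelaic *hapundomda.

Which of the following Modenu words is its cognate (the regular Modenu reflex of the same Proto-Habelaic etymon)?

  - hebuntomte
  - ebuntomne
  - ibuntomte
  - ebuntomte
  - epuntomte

ebuntomte

Modenu: *hapundomda > hepundomde > hepuntomte > epuntomte > ebuntomte  (by vowel merger, unconditioned shift, h-loss, intervocalic voicing)
The other candidates each miss or misapply at least one Modenu change.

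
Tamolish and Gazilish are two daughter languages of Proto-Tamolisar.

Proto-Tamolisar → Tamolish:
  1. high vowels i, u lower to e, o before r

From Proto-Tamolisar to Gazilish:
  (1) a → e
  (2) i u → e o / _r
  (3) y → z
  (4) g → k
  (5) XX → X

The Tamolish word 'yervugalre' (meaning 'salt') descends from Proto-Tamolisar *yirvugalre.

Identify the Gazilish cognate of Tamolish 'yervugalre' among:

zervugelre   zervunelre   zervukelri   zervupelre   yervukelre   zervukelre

zervukelre

Gazilish: start from *yirvugalre.
  rule 1 (vowel merger): yirvugalre → yirvugelre
  rule 2 (pre-rhotic lowering): yirvugelre → yervugelre
  rule 3 (unconditioned shift): yervugelre → zervugelre
  rule 4 (unconditioned shift): zervugelre → zervukelre
  rule 5: no change — zervukelre
  ⇒ Gazilish zervukelre
Only 'zervukelre' matches the regular Gazilish development of *yirvugalre.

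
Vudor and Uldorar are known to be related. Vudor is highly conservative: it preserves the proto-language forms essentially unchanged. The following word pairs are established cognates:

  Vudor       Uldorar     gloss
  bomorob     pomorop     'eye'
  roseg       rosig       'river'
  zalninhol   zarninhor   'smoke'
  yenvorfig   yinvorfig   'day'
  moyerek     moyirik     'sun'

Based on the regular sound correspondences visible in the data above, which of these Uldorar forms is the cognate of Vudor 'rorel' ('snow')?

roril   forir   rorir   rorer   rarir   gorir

roseg ~ rosig, moyerek ~ moyirik — Vudor e corresponds to Uldorar i after a consonant, before a consonant other than r, m, n, p, b, f, v.
zalninhol ~ zarninhor — Vudor l corresponds to Uldorar r word-finally.
Applying these to Vudor 'rorel':
  rorel → roril   (e→i after a consonant, before a consonant other than r, m, n, p, b, f, v)
  roril → rorir   (l→r word-finally)
So the Uldorar cognate is 'rorir'.

rorir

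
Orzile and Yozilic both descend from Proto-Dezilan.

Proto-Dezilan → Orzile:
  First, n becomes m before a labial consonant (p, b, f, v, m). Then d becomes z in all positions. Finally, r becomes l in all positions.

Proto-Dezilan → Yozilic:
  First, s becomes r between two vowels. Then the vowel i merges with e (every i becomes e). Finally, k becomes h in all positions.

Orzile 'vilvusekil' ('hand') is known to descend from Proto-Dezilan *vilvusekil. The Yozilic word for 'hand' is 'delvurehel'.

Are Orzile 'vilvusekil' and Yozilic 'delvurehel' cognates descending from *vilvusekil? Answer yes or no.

no

Derive the expected Yozilic reflex of *vilvusekil:
Yozilic: *vilvusekil
  vilvusekil → vilvurekil   [rhotacism]
  vilvurekil → velvurekel   [vowel merger]
  velvurekel → velvurehel   [unconditioned shift]
  giving Yozilic velvurehel.
The regular Yozilic reflex would be 'velvurehel', but the attested form is 'delvurehel'. The correspondence is irregular, so they are not cognates (the Yozilic form has a different source).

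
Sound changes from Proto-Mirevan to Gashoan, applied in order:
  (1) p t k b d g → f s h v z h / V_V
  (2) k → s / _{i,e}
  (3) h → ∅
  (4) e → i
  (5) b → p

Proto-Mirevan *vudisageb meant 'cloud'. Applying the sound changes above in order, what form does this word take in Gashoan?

Gashoan: start from *vudisageb.
  rule 1 (intervocalic lenition): vudisageb → vuzisaheb
  rule 2: no change — vuzisaheb
  rule 3 (h-loss): vuzisaheb → vuzisaeb
  rule 4 (vowel merger): vuzisaeb → vuzisaib
  rule 5 (unconditioned shift): vuzisaib → vuzisaip
  ⇒ Gashoan vuzisaip

vuzisaip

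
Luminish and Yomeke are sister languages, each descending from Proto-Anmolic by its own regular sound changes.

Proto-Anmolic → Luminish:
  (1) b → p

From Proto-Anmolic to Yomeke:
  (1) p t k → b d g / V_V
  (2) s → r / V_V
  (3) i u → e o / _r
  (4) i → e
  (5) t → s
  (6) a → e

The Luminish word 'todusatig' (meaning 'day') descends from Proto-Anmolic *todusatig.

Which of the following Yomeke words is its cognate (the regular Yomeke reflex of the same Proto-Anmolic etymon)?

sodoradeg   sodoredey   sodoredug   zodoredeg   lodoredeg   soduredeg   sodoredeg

Yomeke: start from *todusatig.
  rule 1 (intervocalic voicing): todusatig → todusadig
  rule 2 (rhotacism): todusadig → toduradig
  rule 3 (pre-rhotic lowering): toduradig → todoradig
  rule 4 (vowel merger): todoradig → todoradeg
  rule 5 (unconditioned shift): todoradeg → sodoradeg
  rule 6 (vowel merger): sodoradeg → sodoredeg
  ⇒ Yomeke sodoredeg
Among the options, 'sodoredeg' alone shows every Yomeke change applied in order.

sodoredeg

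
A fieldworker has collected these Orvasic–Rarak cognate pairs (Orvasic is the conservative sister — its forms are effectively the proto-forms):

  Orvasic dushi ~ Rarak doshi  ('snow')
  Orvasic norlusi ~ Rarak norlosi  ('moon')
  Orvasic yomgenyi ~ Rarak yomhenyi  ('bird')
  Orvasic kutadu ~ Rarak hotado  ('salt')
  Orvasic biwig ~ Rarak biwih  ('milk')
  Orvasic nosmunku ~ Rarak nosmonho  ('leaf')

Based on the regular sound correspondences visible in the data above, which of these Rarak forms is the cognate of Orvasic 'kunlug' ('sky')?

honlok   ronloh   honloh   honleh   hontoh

kutadu ~ hotado — Orvasic k corresponds to Rarak h word-initially before a back vowel.
nosmunku ~ nosmonho — Orvasic u corresponds to Rarak o after a consonant, before a nasal.
dushi ~ doshi, norlusi ~ norlosi — Orvasic u corresponds to Rarak o after a consonant, before a consonant other than r, m, n, p, b, f, v.
biwig ~ biwih — Orvasic g corresponds to Rarak h word-finally.
Applying these to Orvasic 'kunlug':
  kunlug → hunlug   (k→h word-initially before a back vowel)
  hunlug → honlug   (u→o after a consonant, before a nasal)
  honlug → honlog   (u→o after a consonant, before a consonant other than r, m, n, p, b, f, v)
  honlog → honloh   (g→h word-finally)
So the Rarak cognate is 'honloh'.

honloh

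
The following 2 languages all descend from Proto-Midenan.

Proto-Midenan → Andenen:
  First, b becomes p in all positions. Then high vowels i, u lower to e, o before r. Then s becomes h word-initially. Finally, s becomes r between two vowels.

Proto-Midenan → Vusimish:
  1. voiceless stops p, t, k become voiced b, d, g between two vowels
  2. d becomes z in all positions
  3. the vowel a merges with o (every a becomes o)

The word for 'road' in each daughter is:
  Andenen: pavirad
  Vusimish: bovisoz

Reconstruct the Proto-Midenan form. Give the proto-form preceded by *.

Position 6: Andenen has a, Vusimish has o. Andenen preserves a here (none of its changes turn any other segment into a), so the proto-segment is *a.
Position 1: Andenen has p, Vusimish has b. Taking the neighbouring segments as reconstructed: Andenen p could go back to *p or *b; Vusimish b can only go back to *b — the one source consistent with every daughter is *b.
This points to *bavisad. Verify forward in each daughter:
Andenen: *bavisad > pavisad > pavirad  (by unconditioned shift, rhotacism)
Vusimish: start from *bavisad.
  rule 1: no change — bavisad
  rule 2 (unconditioned shift): bavisad → bavisaz
  rule 3 (vowel merger): bavisaz → bovisoz
  ⇒ Vusimish bovisoz
*bavisad is the unique common source.

*bavisad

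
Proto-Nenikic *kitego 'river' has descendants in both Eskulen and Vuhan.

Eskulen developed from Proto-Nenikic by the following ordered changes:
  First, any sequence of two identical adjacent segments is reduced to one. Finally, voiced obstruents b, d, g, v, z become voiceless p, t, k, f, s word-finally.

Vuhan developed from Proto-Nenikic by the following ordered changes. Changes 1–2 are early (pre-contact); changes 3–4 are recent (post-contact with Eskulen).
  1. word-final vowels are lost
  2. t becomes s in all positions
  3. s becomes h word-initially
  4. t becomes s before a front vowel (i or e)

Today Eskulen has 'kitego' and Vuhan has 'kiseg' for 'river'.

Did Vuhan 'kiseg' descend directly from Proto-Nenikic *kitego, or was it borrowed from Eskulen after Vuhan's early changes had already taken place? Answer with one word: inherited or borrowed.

inherited

If inherited, *kitego would pass through all of Vuhan's changes:
Vuhan: *kitego
  kitego → kiteg   [apocope]
  kiteg → kiseg   [unconditioned shift]
  kiseg (rule 3 does not apply)
  kiseg (rule 4 does not apply)
  giving Vuhan kiseg.
If borrowed from Eskulen 'kitego' after the early changes, it would undergo only the recent ones:
  rule 3 (debuccalisation): no change (kitego)
  rule 4 (palatalisation): kitego → kisego
  ⇒ as a loan: kisego
Vuhan 'kiseg' matches the inherited outcome exactly, so it is an inherited cognate, not a loan.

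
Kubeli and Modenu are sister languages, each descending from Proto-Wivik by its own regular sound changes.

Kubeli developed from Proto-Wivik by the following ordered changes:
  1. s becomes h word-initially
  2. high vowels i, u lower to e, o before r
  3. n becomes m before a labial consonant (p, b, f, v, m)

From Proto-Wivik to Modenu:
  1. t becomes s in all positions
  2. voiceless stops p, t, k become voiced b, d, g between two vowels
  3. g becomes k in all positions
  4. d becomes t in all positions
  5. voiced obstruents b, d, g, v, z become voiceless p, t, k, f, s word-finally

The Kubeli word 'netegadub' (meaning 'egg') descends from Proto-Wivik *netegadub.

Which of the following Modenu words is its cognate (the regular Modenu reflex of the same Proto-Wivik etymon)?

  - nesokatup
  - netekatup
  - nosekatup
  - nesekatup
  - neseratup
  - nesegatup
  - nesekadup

nesekatup

Modenu: start from *netegadub.
  rule 1 (unconditioned shift): netegadub → nesegadub
  rule 2: no change — nesegadub
  rule 3 (unconditioned shift): nesegadub → nesekadub
  rule 4 (unconditioned shift): nesekadub → nesekatub
  rule 5 (final devoicing): nesekatub → nesekatup
  ⇒ Modenu nesekatup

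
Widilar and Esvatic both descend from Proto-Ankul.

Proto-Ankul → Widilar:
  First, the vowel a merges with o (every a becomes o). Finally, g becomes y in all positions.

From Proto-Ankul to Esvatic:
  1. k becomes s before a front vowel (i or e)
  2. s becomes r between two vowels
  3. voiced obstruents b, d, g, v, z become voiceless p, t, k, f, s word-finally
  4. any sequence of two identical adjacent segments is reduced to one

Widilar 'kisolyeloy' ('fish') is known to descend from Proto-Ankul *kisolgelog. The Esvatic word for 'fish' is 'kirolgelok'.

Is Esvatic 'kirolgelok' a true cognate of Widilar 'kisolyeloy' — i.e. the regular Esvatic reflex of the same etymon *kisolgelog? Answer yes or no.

no

Derive the expected Esvatic reflex of *kisolgelog:
Esvatic: *kisolgelog
  kisolgelog → sisolgelog   [palatalisation]
  sisolgelog → sirolgelog   [rhotacism]
  sirolgelog → sirolgelok   [final devoicing]
  sirolgelok (rule 4 does not apply)
  giving Esvatic sirolgelok.
The regular Esvatic reflex would be 'sirolgelok', but the attested form is 'kirolgelok'. The correspondence is irregular, so they are not cognates (the Esvatic form has a different source).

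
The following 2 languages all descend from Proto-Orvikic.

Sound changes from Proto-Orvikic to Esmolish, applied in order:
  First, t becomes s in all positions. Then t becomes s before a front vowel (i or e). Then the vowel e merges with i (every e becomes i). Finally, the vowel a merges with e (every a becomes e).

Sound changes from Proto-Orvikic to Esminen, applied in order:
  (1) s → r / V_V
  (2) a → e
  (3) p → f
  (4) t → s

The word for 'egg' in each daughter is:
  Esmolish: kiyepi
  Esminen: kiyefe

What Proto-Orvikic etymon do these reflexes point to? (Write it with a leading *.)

Position 5: Esmolish has p, Esminen has f. Esmolish preserves p here (none of its changes turn any other segment into p), so the proto-segment is *p.
Position 6: Esmolish has i, Esminen has e. Taking the neighbouring segments as reconstructed: Esmolish i could go back to *e or *i; Esminen e could go back to *a or *e — the one source consistent with every daughter is *e.
Position 4: Esmolish has e, Esminen has e. In Esmolish, e can only continue *a, so the proto-segment is *a.
This points to *kiyape. Verify forward in each daughter:
Esmolish: *kiyape > kiyapi > kiyepi  (by vowel merger, vowel merger)
Esminen: start from *kiyape.
  rule 1: no change — kiyape
  rule 2 (vowel merger): kiyape → kiyepe
  rule 3 (unconditioned shift): kiyepe → kiyefe
  rule 4: no change — kiyefe
  ⇒ Esminen kiyefe
*kiyape is the unique common source.

*kiyape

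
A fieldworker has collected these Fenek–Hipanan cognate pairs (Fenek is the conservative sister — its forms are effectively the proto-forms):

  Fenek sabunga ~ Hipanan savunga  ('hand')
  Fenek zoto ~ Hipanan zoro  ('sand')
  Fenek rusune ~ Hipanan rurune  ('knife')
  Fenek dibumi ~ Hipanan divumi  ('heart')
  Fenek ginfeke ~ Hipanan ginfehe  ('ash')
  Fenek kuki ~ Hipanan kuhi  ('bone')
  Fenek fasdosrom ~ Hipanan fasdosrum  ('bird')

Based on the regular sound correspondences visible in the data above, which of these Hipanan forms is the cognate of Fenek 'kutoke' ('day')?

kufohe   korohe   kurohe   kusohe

zoto ~ zoro — Fenek t corresponds to Hipanan r between vowels (before a back vowel).
ginfeke ~ ginfehe — Fenek k corresponds to Hipanan h between vowels (before a front vowel).
Applying these to Fenek 'kutoke':
  kutoke → kuroke   (t→r between vowels (before a back vowel))
  kuroke → kurohe   (k→h between vowels (before a front vowel))
So the Hipanan cognate is 'kurohe'.

kurohe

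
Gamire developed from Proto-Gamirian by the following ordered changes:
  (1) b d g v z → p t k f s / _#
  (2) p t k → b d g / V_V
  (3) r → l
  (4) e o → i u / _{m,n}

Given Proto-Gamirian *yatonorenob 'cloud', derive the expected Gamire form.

Gamire: *yatonorenob
  yatonorenob → yatonorenop   [final devoicing]
  yatonorenop → yadonorenop   [intervocalic voicing]
  yadonorenop → yadonolenop   [unconditioned shift]
  yadonolenop → yadunolinop   [pre-nasal raising]
  giving Gamire yadunolinop.

yadunolinop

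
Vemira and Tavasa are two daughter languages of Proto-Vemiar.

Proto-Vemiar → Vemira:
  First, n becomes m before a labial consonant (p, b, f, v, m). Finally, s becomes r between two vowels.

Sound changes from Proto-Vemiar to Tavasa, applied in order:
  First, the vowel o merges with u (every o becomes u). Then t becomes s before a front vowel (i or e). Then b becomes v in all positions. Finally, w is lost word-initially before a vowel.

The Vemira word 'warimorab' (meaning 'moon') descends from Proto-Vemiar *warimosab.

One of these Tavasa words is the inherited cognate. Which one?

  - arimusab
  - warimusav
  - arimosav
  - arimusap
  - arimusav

arimusav

Tavasa: *warimosab
  warimosab → warimusab   [vowel merger]
  warimusab (rule 2 does not apply)
  warimusab → warimusav   [unconditioned shift]
  warimusav → arimusav   [glide loss]
  giving Tavasa arimusav.
The other candidates each miss or misapply at least one Tavasa change.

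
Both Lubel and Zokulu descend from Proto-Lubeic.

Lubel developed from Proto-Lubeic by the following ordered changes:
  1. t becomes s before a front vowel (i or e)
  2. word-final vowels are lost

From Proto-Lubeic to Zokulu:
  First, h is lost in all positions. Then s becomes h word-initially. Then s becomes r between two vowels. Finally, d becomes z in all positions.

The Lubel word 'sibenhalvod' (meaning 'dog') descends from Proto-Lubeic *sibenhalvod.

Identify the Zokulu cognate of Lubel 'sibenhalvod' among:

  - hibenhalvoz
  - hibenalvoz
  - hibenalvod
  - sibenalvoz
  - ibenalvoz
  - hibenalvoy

Zokulu: start from *sibenhalvod.
  rule 1 (h-loss): sibenhalvod → sibenalvod
  rule 2 (debuccalisation): sibenalvod → hibenalvod
  rule 3: no change — hibenalvod
  rule 4 (unconditioned shift): hibenalvod → hibenalvoz
  ⇒ Zokulu hibenalvoz
The other candidates each miss or misapply at least one Zokulu change.

hibenalvoz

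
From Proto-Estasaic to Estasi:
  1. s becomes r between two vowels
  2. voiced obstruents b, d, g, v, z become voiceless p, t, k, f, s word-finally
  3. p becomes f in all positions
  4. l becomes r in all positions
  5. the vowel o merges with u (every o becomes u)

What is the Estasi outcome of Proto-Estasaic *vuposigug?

vufuriguk

Estasi: *vuposigug > vuporigug > vuporiguk > vuforiguk > vufuriguk  (by rhotacism, final devoicing, unconditioned shift, vowel merger)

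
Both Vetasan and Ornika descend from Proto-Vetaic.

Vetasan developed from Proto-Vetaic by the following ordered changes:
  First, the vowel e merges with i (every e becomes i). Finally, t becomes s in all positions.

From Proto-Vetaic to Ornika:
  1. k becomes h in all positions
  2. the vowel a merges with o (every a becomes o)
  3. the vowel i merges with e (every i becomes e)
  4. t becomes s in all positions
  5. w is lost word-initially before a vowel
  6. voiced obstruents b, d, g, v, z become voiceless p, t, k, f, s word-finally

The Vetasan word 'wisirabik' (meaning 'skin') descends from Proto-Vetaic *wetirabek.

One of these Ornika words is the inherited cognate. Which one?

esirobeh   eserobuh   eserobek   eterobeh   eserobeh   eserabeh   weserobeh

Ornika: *wetirabek
  wetirabek → wetirabeh   [unconditioned shift]
  wetirabeh → wetirobeh   [vowel merger]
  wetirobeh → weterobeh   [vowel merger]
  weterobeh → weserobeh   [unconditioned shift]
  weserobeh → eserobeh   [glide loss]
  eserobeh (rule 6 does not apply)
  giving Ornika eserobeh.

eserobeh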